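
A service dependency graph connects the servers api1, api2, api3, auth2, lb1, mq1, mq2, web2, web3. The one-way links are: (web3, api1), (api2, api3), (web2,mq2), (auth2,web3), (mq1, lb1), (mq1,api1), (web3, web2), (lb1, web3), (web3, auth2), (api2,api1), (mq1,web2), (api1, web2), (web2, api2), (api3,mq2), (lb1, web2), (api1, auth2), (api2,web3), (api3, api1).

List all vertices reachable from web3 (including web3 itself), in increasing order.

Start at web3.
Its neighbours: api1, auth2, web2.
Then their neighbours: api2, mq2.
Then next layer: api3.
Nothing further is reachable.

api1, api2, api3, auth2, mq2, web2, web3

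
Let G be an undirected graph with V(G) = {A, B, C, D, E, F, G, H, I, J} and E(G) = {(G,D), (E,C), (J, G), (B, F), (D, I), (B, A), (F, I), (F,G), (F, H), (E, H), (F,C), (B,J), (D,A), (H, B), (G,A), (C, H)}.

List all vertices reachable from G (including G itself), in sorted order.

A, B, C, D, E, F, G, H, I, J

Start at G.
Its neighbours: A, D, F, J.
Then their neighbours: B, C, H, I.
Then next layer: E.
Every vertex is now reached.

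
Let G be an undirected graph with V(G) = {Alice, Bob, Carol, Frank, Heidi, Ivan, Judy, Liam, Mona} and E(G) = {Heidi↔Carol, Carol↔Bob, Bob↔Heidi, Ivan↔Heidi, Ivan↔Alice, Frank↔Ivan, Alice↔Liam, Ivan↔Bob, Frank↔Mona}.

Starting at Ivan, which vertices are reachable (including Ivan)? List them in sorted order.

Alice, Bob, Carol, Frank, Heidi, Ivan, Liam, Mona

Start at Ivan.
Its neighbours: Alice, Bob, Frank, Heidi.
Then their neighbours: Carol, Liam, Mona.
Nothing further is reachable.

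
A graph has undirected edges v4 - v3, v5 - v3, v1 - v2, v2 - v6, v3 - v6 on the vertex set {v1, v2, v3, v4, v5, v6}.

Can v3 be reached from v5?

Explore from v5.
Distance 1: reach v3.
Found v3.

Yes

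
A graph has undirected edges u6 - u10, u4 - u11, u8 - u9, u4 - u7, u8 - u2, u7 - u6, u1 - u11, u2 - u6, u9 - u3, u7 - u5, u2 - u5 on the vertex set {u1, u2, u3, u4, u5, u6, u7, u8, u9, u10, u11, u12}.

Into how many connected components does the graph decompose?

From u1: component {u1, u2, u3, u4, u5, u6, u7, u8, u9, u10, u11}.
From u12: component {u12}.
That's 2 components.

2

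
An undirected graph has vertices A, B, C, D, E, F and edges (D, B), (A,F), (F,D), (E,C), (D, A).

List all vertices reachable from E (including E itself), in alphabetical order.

C, E

Start at E.
Its neighbours: C.
Nothing further is reachable.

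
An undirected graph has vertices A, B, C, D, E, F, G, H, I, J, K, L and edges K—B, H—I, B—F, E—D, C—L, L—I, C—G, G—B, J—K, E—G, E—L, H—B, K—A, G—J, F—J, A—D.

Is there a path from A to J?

Yes

Explore from A.
Distance 1: reach D, K.
Distance 2: reach B, E, J.
Found J.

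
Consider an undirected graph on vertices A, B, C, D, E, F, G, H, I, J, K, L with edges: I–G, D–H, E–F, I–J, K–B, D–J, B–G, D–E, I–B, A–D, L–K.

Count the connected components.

From A: component {A, B, D, E, F, G, H, I, J, K, L}.
From C: component {C}.
That's 2 components.

2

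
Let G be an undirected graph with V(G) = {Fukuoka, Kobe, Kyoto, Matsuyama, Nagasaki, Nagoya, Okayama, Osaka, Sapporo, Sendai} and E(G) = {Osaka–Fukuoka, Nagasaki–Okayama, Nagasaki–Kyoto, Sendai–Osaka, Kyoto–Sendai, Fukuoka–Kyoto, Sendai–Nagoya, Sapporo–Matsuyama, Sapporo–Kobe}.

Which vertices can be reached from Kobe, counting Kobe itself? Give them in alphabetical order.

Start at Kobe.
Its neighbours: Sapporo.
Then their neighbours: Matsuyama.
Nothing further is reachable.

Kobe, Matsuyama, Sapporo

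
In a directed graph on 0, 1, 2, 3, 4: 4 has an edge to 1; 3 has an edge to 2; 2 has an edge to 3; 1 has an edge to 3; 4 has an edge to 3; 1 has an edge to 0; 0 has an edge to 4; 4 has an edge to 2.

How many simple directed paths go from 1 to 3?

1→0→4→2→3
1→0→4→3
1→3

3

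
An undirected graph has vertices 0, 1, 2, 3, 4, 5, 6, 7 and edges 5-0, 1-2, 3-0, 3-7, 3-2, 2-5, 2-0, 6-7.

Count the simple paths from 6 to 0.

3

6–7–3–0
6–7–3–2–0
6–7–3–2–5–0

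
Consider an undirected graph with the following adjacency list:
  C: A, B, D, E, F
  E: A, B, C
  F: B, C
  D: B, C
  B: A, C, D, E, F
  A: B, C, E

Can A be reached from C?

Yes

Explore from C.
Distance 1: reach A, B, D, E, F.
Found A.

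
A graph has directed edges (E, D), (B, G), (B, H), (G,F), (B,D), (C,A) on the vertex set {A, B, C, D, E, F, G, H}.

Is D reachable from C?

No

Explore from C.
Distance 1: reach A.
The search from C is exhausted; no directed path reaches D.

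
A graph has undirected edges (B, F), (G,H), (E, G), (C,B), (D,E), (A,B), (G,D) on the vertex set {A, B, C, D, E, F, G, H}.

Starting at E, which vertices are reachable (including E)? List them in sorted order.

Start at E.
Its neighbours: D, G.
Then their neighbours: H.
Nothing further is reachable.

D, E, G, H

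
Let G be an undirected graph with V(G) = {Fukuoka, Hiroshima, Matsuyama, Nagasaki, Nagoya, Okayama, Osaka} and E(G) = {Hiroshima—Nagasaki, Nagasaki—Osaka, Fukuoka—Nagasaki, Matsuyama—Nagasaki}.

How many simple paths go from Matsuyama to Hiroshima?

1

Matsuyama–Nagasaki–Hiroshima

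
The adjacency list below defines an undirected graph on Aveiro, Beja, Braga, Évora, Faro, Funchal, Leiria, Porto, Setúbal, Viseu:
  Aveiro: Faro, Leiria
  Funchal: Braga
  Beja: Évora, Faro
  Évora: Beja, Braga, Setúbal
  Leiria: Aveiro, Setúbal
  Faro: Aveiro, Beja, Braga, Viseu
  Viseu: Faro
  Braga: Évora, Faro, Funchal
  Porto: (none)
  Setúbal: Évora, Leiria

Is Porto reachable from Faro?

Explore from Faro.
Distance 1: reach Aveiro, Beja, Braga, Viseu.
Distance 2: reach Évora, Funchal, Leiria.
Distance 3: reach Setúbal.
The search is exhausted without reaching Porto; it lies in a different component.

No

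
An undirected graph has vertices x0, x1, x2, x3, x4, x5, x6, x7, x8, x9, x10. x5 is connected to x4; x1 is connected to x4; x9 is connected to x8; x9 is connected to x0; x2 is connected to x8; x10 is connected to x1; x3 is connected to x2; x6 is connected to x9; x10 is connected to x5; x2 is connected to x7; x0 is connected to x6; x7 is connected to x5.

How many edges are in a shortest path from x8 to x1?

5

Distance 0: x8.
Distance 1: x2, x9.
Distance 2: x0, x3, x6, x7.
Distance 3: x5.
Distance 4: x4, x10.
Distance 5: x1 — contains x1.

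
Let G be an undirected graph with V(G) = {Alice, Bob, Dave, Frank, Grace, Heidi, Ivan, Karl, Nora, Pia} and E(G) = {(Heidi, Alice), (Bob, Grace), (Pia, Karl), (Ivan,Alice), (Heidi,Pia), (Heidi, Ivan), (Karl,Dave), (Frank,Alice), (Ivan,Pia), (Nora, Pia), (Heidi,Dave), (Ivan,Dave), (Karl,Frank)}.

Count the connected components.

2

From Alice: component {Alice, Dave, Frank, Heidi, Ivan, Karl, Nora, Pia}.
From Bob: component {Bob, Grace}.
That's 2 components.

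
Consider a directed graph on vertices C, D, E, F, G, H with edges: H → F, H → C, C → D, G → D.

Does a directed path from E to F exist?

E has no outgoing edges, so nothing is reachable from it.

No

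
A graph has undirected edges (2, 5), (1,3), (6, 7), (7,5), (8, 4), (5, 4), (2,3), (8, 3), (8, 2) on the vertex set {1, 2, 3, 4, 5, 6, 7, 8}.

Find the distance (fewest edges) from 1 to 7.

Distance 0: 1.
Distance 1: 3.
Distance 2: 2, 8.
Distance 3: 4, 5.
Distance 4: 7 — contains 7.

4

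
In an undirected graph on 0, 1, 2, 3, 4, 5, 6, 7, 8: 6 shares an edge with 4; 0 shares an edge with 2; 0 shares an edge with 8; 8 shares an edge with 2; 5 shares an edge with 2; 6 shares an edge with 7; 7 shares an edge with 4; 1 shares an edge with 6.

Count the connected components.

From 0: component {0, 2, 5, 8}.
From 1: component {1, 4, 6, 7}.
From 3: component {3}.
That's 3 components.

3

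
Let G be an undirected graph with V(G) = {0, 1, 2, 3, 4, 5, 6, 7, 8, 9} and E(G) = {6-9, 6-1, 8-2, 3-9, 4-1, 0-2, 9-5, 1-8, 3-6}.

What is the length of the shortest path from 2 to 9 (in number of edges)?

4

Distance 0: 2.
Distance 1: 0, 8.
Distance 2: 1.
Distance 3: 4, 6.
Distance 4: 3, 9 — contains 9.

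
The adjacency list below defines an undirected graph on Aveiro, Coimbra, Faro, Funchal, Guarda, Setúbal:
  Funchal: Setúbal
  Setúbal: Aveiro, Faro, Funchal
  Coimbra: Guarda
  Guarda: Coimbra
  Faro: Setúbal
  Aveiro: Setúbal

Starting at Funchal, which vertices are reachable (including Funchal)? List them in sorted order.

Aveiro, Faro, Funchal, Setúbal

Start at Funchal.
Its neighbours: Setúbal.
Then their neighbours: Aveiro, Faro.
Nothing further is reachable.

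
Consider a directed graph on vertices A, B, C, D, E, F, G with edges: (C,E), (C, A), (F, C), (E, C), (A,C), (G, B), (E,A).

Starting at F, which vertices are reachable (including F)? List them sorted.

A, C, E, F

Start at F.
Its neighbours: C.
Then their neighbours: A, E.
Nothing further is reachable.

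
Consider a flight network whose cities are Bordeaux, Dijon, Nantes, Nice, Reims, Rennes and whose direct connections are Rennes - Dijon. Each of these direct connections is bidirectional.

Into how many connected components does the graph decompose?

From Bordeaux: component {Bordeaux}.
From Dijon: component {Dijon, Rennes}.
From Nantes: component {Nantes}.
From Nice: component {Nice}.
From Reims: component {Reims}.
That's 5 components.

5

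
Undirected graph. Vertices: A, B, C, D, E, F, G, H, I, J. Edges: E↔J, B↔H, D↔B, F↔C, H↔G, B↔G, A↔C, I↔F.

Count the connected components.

3

From A: component {A, C, F, I}.
From B: component {B, D, G, H}.
From E: component {E, J}.
That's 3 components.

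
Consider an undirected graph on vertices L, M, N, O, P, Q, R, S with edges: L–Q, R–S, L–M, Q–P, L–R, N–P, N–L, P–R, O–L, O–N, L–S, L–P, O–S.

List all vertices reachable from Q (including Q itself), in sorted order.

Start at Q.
Its neighbours: L, P.
Then their neighbours: M, N, O, R, S.
Every vertex is now reached.

L, M, N, O, P, Q, R, S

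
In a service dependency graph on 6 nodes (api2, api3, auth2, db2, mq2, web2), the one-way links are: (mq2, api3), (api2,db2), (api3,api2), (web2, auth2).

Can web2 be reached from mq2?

No

Explore from mq2.
Distance 1: reach api3.
Distance 2: reach api2.
Distance 3: reach db2.
The search from mq2 is exhausted; no directed path reaches web2.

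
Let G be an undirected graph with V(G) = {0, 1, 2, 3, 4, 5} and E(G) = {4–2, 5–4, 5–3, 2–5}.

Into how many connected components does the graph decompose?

From 0: component {0}.
From 1: component {1}.
From 2: component {2, 3, 4, 5}.
That's 3 components.

3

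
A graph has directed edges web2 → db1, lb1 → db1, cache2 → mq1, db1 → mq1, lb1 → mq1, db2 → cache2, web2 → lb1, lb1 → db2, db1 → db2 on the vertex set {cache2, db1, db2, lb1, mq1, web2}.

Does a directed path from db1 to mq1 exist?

Yes

Explore from db1.
Distance 1: reach db2, mq1.
Found mq1.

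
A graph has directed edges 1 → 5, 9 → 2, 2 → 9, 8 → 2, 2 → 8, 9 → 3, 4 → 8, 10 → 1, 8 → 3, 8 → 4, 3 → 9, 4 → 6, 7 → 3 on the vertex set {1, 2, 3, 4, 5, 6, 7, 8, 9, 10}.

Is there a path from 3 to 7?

No

Explore from 3.
Distance 1: reach 9.
Distance 2: reach 2.
Distance 3: reach 8.
Distance 4: reach 4.
Distance 5: reach 6.
The search from 3 is exhausted; no directed path reaches 7.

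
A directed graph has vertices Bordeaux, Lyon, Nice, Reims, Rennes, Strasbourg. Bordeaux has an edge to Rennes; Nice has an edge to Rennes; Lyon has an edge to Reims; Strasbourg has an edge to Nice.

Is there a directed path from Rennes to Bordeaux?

Rennes has no outgoing edges, so nothing is reachable from it.

No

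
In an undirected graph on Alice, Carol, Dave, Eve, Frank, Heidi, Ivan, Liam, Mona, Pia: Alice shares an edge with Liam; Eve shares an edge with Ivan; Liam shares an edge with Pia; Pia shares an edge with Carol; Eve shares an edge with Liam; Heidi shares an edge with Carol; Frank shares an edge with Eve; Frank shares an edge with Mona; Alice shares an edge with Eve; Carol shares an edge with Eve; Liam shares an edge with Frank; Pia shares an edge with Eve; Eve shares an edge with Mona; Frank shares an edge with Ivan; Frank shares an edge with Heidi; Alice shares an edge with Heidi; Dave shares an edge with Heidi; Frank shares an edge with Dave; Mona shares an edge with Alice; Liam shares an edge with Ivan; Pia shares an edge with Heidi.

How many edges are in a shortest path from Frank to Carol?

Distance 0: Frank.
Distance 1: Dave, Eve, Heidi, Ivan, Liam, Mona.
Distance 2: Alice, Carol, Pia — contains Carol.

2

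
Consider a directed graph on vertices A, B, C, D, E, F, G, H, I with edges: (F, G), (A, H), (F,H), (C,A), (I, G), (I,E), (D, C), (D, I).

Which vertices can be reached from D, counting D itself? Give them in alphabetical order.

Start at D.
Its neighbours: C, I.
Then their neighbours: A, E, G.
Then next layer: H.
Nothing further is reachable.

A, C, D, E, G, H, I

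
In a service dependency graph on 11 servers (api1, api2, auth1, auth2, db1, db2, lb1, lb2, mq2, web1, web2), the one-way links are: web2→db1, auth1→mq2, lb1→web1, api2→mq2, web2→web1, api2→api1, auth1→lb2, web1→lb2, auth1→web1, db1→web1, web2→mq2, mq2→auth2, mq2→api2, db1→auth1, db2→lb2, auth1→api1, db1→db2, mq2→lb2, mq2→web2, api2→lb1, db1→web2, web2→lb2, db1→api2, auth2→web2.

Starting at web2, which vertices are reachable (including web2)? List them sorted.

api1, api2, auth1, auth2, db1, db2, lb1, lb2, mq2, web1, web2

Start at web2.
Its neighbours: db1, lb2, mq2, web1.
Then their neighbours: api2, auth1, auth2, db2.
Then next layer: api1, lb1.
Every vertex is now reached.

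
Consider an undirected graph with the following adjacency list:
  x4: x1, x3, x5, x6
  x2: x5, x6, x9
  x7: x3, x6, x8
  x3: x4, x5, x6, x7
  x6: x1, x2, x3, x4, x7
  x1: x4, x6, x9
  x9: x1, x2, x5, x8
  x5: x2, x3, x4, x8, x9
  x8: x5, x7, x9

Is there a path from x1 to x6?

Yes

Explore from x1.
Distance 1: reach x4, x6, x9.
Found x6.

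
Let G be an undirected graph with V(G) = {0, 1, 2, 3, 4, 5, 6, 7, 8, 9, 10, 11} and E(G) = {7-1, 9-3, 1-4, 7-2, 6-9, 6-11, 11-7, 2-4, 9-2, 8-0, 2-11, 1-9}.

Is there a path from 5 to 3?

5 has no edges, so nothing is reachable from it.

No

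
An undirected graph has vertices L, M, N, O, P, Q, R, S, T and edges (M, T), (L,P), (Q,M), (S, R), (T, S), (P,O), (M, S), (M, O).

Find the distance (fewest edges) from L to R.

Distance 0: L.
Distance 1: P.
Distance 2: O.
Distance 3: M.
Distance 4: Q, S, T.
Distance 5: R — contains R.

5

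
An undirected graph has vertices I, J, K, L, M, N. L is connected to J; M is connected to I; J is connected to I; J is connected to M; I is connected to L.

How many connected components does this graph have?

From I: component {I, J, L, M}.
From K: component {K}.
From N: component {N}.
That's 3 components.

3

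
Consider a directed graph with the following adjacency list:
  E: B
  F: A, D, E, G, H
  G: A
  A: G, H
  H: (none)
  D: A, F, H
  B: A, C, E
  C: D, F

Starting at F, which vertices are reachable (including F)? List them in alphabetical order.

A, B, C, D, E, F, G, H

Start at F.
Its neighbours: A, D, E, G, H.
Then their neighbours: B.
Then next layer: C.
Every vertex is now reached.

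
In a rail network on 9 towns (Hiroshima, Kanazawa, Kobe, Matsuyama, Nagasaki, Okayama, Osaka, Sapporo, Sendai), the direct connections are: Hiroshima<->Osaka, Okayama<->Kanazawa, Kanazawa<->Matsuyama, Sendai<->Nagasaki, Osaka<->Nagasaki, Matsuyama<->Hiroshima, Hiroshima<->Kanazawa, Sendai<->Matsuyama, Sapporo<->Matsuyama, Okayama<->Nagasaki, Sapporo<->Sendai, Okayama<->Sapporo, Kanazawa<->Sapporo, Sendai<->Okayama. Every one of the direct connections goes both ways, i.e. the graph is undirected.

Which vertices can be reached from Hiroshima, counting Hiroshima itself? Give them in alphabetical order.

Start at Hiroshima.
Its neighbours: Kanazawa, Matsuyama, Osaka.
Then their neighbours: Nagasaki, Okayama, Sapporo, Sendai.
Nothing further is reachable.

Hiroshima, Kanazawa, Matsuyama, Nagasaki, Okayama, Osaka, Sapporo, Sendai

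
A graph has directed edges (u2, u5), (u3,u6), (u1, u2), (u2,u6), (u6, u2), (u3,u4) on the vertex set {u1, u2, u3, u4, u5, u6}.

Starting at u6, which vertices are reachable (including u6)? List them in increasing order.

Start at u6.
Its neighbours: u2.
Then their neighbours: u5.
Nothing further is reachable.

u2, u5, u6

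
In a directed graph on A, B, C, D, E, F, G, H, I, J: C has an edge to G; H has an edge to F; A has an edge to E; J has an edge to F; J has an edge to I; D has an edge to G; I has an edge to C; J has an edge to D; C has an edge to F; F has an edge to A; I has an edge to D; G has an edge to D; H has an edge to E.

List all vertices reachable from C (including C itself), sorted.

Start at C.
Its neighbours: F, G.
Then their neighbours: A, D.
Then next layer: E.
Nothing further is reachable.

A, C, D, E, F, G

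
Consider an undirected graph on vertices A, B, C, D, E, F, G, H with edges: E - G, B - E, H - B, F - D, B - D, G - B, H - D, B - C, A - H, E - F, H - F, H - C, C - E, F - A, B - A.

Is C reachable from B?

Yes

Explore from B.
Distance 1: reach A, C, D, E, G, H.
Found C.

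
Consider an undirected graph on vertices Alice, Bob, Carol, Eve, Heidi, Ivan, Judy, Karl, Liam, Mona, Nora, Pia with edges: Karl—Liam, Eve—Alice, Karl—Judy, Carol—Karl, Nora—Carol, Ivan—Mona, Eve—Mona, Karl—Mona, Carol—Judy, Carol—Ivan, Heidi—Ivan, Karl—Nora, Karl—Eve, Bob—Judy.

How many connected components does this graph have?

From Alice: component {Alice, Bob, Carol, Eve, Heidi, Ivan, Judy, Karl, Liam, Mona, Nora}.
From Pia: component {Pia}.
That's 2 components.

2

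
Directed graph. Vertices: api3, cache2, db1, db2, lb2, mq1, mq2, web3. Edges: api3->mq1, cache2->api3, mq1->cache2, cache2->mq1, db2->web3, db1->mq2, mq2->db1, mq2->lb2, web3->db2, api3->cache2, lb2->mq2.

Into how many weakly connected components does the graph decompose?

From api3: component {api3, cache2, mq1}.
From db1: component {db1, lb2, mq2}.
From db2: component {db2, web3}.
That's 3 components.

3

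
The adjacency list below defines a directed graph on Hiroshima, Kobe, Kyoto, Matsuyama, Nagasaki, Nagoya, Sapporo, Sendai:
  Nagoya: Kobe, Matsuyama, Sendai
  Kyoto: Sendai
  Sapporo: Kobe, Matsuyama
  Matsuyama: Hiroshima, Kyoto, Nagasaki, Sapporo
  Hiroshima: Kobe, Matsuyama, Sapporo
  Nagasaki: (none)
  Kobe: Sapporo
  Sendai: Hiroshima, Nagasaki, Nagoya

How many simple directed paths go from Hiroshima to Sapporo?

4

Hiroshima→Kobe→Sapporo
Hiroshima→Matsuyama→Kyoto→Sendai→Nagoya→Kobe→Sapporo
Hiroshima→Matsuyama→Sapporo
Hiroshima→Sapporo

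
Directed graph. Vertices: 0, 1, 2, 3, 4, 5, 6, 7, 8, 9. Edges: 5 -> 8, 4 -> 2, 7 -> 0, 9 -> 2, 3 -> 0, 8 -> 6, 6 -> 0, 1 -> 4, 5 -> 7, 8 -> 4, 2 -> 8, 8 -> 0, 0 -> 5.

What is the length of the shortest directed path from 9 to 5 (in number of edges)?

4

Distance 0: 9.
Distance 1: 2.
Distance 2: 8.
Distance 3: 0, 4, 6.
Distance 4: 5 — contains 5.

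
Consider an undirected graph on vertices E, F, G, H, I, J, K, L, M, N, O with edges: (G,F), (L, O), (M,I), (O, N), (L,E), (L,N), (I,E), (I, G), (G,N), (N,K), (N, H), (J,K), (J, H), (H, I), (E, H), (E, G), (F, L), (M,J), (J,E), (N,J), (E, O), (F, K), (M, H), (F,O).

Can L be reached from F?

Yes

Explore from F.
Distance 1: reach G, K, L, O.
Found L.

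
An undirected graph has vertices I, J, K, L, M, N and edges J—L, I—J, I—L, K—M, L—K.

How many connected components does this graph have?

2

From I: component {I, J, K, L, M}.
From N: component {N}.
That's 2 components.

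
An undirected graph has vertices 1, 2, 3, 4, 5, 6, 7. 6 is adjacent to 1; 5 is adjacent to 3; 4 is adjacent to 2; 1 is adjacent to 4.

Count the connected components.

3

From 1: component {1, 2, 4, 6}.
From 3: component {3, 5}.
From 7: component {7}.
That's 3 components.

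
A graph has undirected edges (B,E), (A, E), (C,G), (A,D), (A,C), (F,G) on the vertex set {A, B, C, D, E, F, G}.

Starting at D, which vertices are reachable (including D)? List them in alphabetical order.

Start at D.
Its neighbours: A.
Then their neighbours: C, E.
Then next layer: B, G.
Then next layer: F.
Every vertex is now reached.

A, B, C, D, E, F, G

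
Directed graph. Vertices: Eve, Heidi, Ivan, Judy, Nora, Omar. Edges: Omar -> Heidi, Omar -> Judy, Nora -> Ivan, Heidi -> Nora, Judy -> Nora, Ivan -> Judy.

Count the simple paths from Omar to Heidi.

1

Omar→Heidi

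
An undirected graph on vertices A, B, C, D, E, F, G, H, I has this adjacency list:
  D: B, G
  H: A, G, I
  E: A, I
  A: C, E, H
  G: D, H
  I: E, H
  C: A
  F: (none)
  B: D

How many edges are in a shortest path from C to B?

Distance 0: C.
Distance 1: A.
Distance 2: E, H.
Distance 3: G, I.
Distance 4: D.
Distance 5: B — contains B.

5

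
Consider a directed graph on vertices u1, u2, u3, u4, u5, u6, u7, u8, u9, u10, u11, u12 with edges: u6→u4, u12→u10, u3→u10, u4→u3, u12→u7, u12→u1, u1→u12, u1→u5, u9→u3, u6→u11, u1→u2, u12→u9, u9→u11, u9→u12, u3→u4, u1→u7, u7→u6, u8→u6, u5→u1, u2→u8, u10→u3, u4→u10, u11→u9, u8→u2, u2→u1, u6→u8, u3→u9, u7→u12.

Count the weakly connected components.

1

From u1: component {u1, u2, u3, u4, u5, u6, u7, u8, u9, u10, u11, u12}.
That's 1 component.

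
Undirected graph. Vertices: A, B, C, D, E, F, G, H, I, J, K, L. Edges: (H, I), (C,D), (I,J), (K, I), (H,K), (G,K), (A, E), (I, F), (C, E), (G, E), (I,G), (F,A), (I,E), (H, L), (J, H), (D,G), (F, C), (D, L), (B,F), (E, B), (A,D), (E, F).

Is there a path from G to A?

Yes

Explore from G.
Distance 1: reach D, E, I, K.
Distance 2: reach A, B, C, F, H, J, L.
Found A.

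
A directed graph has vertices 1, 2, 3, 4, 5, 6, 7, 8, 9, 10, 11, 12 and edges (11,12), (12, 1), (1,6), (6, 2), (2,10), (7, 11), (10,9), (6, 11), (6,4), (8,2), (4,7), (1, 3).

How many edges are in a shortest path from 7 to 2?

Distance 0: 7.
Distance 1: 11.
Distance 2: 12.
Distance 3: 1.
Distance 4: 3, 6.
Distance 5: 2, 4 — contains 2.

5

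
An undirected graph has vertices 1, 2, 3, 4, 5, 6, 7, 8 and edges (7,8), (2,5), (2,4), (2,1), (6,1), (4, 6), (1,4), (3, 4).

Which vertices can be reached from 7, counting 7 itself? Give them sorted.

7, 8

Start at 7.
Its neighbours: 8.
Nothing further is reachable.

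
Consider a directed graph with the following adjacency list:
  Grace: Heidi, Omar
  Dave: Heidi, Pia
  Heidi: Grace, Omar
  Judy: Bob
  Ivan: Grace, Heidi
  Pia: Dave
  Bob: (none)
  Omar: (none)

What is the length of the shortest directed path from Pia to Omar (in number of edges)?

Distance 0: Pia.
Distance 1: Dave.
Distance 2: Heidi.
Distance 3: Grace, Omar — contains Omar.

3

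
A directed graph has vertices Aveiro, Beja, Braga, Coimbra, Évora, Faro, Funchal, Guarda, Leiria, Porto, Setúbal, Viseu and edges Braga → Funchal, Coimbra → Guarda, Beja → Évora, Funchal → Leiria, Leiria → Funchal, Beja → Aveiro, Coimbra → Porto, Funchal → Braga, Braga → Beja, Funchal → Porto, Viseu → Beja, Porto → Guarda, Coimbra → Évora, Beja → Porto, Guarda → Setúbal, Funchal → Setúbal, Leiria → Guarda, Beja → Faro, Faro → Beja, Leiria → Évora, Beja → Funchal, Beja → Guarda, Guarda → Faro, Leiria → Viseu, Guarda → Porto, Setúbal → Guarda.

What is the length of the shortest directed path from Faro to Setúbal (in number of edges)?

Distance 0: Faro.
Distance 1: Beja.
Distance 2: Aveiro, Évora, Funchal, Guarda, Porto.
Distance 3: Braga, Leiria, Setúbal — contains Setúbal.

3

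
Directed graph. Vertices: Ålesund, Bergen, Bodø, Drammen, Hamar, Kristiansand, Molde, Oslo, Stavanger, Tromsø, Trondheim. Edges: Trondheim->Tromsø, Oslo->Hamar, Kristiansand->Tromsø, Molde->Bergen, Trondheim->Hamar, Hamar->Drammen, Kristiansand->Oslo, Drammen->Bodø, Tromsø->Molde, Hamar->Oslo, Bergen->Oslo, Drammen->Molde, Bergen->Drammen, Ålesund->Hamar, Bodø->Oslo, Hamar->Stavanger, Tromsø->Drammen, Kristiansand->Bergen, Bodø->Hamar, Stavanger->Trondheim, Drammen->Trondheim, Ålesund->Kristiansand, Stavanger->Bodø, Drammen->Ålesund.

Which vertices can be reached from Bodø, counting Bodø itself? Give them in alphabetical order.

Ålesund, Bergen, Bodø, Drammen, Hamar, Kristiansand, Molde, Oslo, Stavanger, Tromsø, Trondheim

Start at Bodø.
Its neighbours: Hamar, Oslo.
Then their neighbours: Drammen, Stavanger.
Then next layer: Ålesund, Molde, Trondheim.
Then next layer: Bergen, Kristiansand, Tromsø.
Every vertex is now reached.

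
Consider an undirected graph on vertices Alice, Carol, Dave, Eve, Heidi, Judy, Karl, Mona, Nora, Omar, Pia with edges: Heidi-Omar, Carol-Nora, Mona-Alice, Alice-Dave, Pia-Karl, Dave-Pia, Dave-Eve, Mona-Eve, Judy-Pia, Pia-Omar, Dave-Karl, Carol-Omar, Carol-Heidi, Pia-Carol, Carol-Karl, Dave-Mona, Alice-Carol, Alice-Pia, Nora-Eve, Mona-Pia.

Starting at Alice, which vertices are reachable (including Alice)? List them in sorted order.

Start at Alice.
Its neighbours: Carol, Dave, Mona, Pia.
Then their neighbours: Eve, Heidi, Judy, Karl, Nora, Omar.
Every vertex is now reached.

Alice, Carol, Dave, Eve, Heidi, Judy, Karl, Mona, Nora, Omar, Pia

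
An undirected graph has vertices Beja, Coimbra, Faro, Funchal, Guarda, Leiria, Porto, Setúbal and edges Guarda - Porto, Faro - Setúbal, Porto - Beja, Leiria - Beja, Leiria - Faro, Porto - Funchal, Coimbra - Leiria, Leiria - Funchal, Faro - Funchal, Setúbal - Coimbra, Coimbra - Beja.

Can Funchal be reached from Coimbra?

Yes

Explore from Coimbra.
Distance 1: reach Beja, Leiria, Setúbal.
Distance 2: reach Faro, Funchal, Porto.
Found Funchal.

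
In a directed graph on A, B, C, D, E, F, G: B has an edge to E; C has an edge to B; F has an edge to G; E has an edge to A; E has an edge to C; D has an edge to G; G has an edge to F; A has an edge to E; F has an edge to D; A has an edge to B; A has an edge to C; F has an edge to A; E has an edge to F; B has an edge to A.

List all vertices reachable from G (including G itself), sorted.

Start at G.
Its neighbours: F.
Then their neighbours: A, D.
Then next layer: B, C, E.
Every vertex is now reached.

A, B, C, D, E, F, G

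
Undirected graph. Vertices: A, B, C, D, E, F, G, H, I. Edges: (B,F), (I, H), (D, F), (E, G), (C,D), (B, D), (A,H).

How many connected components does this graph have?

From A: component {A, H, I}.
From B: component {B, C, D, F}.
From E: component {E, G}.
That's 3 components.

3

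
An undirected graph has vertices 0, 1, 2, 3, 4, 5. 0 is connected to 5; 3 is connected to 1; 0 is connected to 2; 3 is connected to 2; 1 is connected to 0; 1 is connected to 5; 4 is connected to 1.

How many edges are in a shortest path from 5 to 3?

2

Distance 0: 5.
Distance 1: 0, 1.
Distance 2: 2, 3, 4 — contains 3.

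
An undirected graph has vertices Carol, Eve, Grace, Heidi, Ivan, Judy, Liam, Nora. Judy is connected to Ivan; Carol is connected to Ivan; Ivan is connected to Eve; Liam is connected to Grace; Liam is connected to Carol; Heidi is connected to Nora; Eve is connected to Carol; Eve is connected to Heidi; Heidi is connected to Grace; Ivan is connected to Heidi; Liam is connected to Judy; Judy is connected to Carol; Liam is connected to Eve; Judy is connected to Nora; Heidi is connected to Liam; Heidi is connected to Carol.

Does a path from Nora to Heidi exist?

Yes

Explore from Nora.
Distance 1: reach Heidi, Judy.
Found Heidi.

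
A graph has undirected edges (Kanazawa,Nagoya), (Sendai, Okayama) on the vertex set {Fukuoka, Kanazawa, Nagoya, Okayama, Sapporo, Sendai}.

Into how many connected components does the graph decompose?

4

From Fukuoka: component {Fukuoka}.
From Kanazawa: component {Kanazawa, Nagoya}.
From Okayama: component {Okayama, Sendai}.
From Sapporo: component {Sapporo}.
That's 4 components.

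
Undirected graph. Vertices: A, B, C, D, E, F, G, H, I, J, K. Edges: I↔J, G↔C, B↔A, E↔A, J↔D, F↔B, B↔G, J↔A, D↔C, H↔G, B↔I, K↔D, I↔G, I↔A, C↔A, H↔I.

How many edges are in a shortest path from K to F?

5

Distance 0: K.
Distance 1: D.
Distance 2: C, J.
Distance 3: A, G, I.
Distance 4: B, E, H.
Distance 5: F — contains F.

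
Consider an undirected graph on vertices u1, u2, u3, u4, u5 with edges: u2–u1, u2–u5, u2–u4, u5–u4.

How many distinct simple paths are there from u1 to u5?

2

u1–u2–u4–u5
u1–u2–u5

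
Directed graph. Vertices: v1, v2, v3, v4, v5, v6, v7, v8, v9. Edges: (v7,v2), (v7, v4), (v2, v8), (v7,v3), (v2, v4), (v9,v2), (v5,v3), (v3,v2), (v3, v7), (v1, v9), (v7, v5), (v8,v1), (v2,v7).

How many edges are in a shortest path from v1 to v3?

Distance 0: v1.
Distance 1: v9.
Distance 2: v2.
Distance 3: v4, v7, v8.
Distance 4: v3, v5 — contains v3.

4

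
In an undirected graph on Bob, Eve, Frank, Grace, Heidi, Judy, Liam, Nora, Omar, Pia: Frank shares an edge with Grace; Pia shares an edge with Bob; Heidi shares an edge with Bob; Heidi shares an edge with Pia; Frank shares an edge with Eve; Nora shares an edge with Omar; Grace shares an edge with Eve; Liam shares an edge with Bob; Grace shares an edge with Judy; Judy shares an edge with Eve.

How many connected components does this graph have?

From Bob: component {Bob, Heidi, Liam, Pia}.
From Eve: component {Eve, Frank, Grace, Judy}.
From Nora: component {Nora, Omar}.
That's 3 components.

3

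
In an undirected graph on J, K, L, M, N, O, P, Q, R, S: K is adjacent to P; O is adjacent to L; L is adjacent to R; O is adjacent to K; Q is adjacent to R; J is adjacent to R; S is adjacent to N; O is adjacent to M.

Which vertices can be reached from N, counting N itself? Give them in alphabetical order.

N, S

Start at N.
Its neighbours: S.
Nothing further is reachable.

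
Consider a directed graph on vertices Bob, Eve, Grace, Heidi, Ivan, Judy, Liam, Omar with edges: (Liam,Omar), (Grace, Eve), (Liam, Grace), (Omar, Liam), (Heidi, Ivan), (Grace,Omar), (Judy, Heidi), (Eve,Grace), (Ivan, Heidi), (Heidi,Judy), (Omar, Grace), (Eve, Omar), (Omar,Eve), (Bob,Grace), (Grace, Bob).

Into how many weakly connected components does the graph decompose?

2

From Bob: component {Bob, Eve, Grace, Liam, Omar}.
From Heidi: component {Heidi, Ivan, Judy}.
That's 2 components.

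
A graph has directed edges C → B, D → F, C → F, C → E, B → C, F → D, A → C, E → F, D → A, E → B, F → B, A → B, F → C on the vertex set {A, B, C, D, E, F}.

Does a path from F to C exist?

Yes

Explore from F.
Distance 1: reach B, C, D.
Found C.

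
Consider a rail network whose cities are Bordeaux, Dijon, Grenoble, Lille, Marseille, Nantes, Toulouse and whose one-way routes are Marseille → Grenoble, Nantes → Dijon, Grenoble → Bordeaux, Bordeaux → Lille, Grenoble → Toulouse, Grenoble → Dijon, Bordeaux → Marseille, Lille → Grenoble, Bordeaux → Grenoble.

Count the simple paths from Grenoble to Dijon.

1

Grenoble→Dijon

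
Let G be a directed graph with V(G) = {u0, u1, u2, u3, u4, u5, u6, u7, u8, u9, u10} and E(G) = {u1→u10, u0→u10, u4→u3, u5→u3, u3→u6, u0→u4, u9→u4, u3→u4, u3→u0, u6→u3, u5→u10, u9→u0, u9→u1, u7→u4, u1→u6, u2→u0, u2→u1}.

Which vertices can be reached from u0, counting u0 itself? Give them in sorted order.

u0, u3, u4, u6, u10

Start at u0.
Its neighbours: u4, u10.
Then their neighbours: u3.
Then next layer: u6.
Nothing further is reachable.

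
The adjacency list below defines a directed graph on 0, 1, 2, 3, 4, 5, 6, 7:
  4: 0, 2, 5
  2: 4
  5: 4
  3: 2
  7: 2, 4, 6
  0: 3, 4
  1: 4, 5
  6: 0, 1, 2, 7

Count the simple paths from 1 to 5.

1→4→5
1→5

2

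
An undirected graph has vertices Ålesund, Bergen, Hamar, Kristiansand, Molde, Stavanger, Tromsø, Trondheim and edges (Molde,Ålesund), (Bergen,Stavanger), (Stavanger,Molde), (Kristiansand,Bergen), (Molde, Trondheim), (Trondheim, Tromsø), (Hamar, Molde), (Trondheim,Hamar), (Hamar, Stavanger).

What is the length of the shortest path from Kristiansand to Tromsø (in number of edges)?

Distance 0: Kristiansand.
Distance 1: Bergen.
Distance 2: Stavanger.
Distance 3: Hamar, Molde.
Distance 4: Ålesund, Trondheim.
Distance 5: Tromsø — contains Tromsø.

5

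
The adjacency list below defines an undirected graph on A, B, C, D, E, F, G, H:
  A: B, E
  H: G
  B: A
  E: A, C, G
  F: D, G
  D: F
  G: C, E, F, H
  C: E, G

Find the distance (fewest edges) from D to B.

5

Distance 0: D.
Distance 1: F.
Distance 2: G.
Distance 3: C, E, H.
Distance 4: A.
Distance 5: B — contains B.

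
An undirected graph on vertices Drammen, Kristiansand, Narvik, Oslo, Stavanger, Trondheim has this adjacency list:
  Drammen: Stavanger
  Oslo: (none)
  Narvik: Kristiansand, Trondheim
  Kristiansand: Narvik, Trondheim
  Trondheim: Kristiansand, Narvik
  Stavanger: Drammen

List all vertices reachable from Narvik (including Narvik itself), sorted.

Kristiansand, Narvik, Trondheim

Start at Narvik.
Its neighbours: Kristiansand, Trondheim.
Nothing further is reachable.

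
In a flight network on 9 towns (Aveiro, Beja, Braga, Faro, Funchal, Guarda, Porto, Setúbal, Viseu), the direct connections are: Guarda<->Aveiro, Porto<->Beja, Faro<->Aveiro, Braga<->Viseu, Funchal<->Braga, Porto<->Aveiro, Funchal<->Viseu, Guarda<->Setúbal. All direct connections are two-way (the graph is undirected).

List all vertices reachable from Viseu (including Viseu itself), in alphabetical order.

Braga, Funchal, Viseu

Start at Viseu.
Its neighbours: Braga, Funchal.
Nothing further is reachable.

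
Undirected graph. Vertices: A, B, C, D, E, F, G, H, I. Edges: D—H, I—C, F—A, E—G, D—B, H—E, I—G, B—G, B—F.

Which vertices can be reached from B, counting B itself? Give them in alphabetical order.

A, B, C, D, E, F, G, H, I

Start at B.
Its neighbours: D, F, G.
Then their neighbours: A, E, H, I.
Then next layer: C.
Every vertex is now reached.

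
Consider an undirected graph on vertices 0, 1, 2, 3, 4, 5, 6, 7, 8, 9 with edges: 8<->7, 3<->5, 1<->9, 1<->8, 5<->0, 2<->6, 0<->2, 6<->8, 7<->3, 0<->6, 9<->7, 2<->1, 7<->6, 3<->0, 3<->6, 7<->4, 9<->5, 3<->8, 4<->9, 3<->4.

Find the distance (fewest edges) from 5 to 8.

2

Distance 0: 5.
Distance 1: 0, 3, 9.
Distance 2: 1, 2, 4, 6, 7, 8 — contains 8.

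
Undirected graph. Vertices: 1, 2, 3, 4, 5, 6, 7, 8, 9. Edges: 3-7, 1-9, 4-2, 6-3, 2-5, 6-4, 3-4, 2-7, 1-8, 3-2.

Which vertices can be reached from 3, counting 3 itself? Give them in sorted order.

2, 3, 4, 5, 6, 7

Start at 3.
Its neighbours: 2, 4, 6, 7.
Then their neighbours: 5.
Nothing further is reachable.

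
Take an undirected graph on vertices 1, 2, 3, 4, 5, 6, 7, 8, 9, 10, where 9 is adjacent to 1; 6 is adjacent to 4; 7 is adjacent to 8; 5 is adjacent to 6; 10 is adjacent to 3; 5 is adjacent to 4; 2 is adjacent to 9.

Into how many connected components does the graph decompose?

From 1: component {1, 2, 9}.
From 3: component {3, 10}.
From 4: component {4, 5, 6}.
From 7: component {7, 8}.
That's 4 components.

4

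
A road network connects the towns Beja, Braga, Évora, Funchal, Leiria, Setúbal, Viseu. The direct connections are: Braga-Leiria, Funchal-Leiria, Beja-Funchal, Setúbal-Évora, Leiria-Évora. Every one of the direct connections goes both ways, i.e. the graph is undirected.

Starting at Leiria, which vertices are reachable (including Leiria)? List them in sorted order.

Start at Leiria.
Its neighbours: Braga, Évora, Funchal.
Then their neighbours: Beja, Setúbal.
Nothing further is reachable.

Beja, Braga, Évora, Funchal, Leiria, Setúbal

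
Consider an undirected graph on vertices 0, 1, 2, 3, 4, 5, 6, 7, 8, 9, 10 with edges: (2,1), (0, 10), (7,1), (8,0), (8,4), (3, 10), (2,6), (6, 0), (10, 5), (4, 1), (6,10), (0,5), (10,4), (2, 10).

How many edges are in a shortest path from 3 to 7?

4

Distance 0: 3.
Distance 1: 10.
Distance 2: 0, 2, 4, 5, 6.
Distance 3: 1, 8.
Distance 4: 7 — contains 7.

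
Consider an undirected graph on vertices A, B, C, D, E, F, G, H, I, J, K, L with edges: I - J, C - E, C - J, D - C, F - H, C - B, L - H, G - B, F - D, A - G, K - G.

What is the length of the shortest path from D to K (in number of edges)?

4

Distance 0: D.
Distance 1: C, F.
Distance 2: B, E, H, J.
Distance 3: G, I, L.
Distance 4: A, K — contains K.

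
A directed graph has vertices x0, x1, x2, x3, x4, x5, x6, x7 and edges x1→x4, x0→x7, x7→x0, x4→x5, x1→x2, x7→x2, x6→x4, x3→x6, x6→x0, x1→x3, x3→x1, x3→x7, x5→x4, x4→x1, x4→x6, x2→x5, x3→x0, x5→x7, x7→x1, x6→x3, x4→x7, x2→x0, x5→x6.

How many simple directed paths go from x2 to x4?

x2→x0→x7→x1→x3→x6→x4
x2→x0→x7→x1→x4
x2→x5→x4
x2→x5→x6→x0→x7→x1→x4
x2→x5→x6→x3→x0→x7→x1→x4
x2→x5→x6→x3→x1→x4
x2→x5→x6→x3→x7→x1→x4
x2→x5→x6→x4
x2→x5→x7→x1→x3→x6→x4
x2→x5→x7→x1→x4

10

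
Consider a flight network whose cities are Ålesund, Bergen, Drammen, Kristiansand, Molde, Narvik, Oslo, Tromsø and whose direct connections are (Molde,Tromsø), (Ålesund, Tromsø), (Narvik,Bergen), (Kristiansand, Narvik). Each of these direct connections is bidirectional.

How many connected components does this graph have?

From Ålesund: component {Ålesund, Molde, Tromsø}.
From Bergen: component {Bergen, Kristiansand, Narvik}.
From Drammen: component {Drammen}.
From Oslo: component {Oslo}.
That's 4 components.

4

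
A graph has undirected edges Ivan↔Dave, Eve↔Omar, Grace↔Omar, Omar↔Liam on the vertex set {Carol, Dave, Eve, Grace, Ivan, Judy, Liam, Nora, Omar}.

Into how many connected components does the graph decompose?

From Carol: component {Carol}.
From Dave: component {Dave, Ivan}.
From Eve: component {Eve, Grace, Liam, Omar}.
From Judy: component {Judy}.
From Nora: component {Nora}.
That's 5 components.

5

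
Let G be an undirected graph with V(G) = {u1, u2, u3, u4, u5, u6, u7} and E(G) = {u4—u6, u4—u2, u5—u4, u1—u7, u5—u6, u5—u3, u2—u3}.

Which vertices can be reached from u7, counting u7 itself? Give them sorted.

Start at u7.
Its neighbours: u1.
Nothing further is reachable.

u1, u7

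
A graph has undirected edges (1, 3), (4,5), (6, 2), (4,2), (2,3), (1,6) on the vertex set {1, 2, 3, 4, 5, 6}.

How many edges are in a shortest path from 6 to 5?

Distance 0: 6.
Distance 1: 1, 2.
Distance 2: 3, 4.
Distance 3: 5 — contains 5.

3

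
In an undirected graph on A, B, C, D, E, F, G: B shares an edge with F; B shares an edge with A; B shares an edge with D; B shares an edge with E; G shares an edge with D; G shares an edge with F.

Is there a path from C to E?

No

C has no edges, so nothing is reachable from it.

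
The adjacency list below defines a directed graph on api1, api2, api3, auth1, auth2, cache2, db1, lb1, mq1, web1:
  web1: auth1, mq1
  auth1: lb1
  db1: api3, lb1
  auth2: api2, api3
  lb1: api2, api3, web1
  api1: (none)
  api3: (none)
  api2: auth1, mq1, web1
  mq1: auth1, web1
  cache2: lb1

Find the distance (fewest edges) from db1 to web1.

2

Distance 0: db1.
Distance 1: api3, lb1.
Distance 2: api2, web1 — contains web1.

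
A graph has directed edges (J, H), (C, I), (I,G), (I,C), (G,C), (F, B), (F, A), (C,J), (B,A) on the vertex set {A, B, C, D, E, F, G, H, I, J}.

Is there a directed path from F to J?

Explore from F.
Distance 1: reach A, B.
The search from F is exhausted; no directed path reaches J.

No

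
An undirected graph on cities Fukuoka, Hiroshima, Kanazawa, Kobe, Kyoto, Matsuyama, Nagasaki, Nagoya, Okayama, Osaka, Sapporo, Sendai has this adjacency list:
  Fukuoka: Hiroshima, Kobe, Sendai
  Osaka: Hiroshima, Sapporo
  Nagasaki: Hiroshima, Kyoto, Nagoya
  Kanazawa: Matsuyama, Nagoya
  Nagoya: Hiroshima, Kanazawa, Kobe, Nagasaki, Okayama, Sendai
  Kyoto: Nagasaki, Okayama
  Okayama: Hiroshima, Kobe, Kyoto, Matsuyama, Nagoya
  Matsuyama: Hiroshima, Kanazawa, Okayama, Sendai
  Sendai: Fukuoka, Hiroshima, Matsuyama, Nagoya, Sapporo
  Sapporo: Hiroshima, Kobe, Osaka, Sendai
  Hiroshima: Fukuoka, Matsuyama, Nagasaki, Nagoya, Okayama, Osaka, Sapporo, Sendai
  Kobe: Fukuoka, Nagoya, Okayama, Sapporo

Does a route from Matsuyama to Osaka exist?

Yes

Explore from Matsuyama.
Distance 1: reach Hiroshima, Kanazawa, Okayama, Sendai.
Distance 2: reach Fukuoka, Kobe, Kyoto, Nagasaki, Nagoya, Osaka, Sapporo.
Found Osaka.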